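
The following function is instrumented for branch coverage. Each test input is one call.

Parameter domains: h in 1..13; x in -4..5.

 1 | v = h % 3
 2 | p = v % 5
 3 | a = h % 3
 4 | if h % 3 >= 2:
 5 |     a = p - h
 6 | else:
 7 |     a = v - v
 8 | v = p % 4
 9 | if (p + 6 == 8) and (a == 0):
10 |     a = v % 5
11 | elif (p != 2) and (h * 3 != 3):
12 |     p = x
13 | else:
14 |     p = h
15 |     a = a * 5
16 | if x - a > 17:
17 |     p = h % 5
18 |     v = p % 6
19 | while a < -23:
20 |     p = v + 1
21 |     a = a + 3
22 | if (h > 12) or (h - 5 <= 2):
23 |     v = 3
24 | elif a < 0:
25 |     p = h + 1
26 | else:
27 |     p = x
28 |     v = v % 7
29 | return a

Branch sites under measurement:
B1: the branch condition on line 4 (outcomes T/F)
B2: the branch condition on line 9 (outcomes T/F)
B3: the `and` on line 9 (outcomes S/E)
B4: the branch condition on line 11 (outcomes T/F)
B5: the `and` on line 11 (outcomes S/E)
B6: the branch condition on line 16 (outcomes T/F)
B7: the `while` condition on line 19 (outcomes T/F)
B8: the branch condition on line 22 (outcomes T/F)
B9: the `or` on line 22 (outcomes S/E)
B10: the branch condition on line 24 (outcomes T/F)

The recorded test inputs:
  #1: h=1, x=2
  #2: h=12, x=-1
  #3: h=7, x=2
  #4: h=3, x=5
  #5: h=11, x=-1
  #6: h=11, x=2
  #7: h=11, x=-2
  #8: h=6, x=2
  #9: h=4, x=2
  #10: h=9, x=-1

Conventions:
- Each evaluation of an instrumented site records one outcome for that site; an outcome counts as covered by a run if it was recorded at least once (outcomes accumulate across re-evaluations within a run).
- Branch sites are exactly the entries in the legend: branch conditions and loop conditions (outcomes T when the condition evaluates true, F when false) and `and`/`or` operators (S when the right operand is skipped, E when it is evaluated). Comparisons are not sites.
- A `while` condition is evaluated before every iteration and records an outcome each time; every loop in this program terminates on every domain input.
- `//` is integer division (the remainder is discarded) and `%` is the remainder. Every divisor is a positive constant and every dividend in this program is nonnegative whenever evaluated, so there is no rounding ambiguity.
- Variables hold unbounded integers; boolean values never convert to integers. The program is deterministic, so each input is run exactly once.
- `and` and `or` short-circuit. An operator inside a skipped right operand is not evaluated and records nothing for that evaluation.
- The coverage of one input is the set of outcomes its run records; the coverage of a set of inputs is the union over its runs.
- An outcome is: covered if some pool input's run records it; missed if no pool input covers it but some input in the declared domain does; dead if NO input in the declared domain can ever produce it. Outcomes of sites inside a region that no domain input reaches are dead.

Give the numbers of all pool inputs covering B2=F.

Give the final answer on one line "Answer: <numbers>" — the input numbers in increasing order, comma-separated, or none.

input #1 (h=1, x=2): records B2=F
input #2 (h=12, x=-1): records B2=F
input #3 (h=7, x=2): records B2=F
input #4 (h=3, x=5): records B2=F
input #5 (h=11, x=-1): records B2=F
input #6 (h=11, x=2): records B2=F
input #7 (h=11, x=-2): records B2=F
input #8 (h=6, x=2): records B2=F
input #9 (h=4, x=2): records B2=F
input #10 (h=9, x=-1): records B2=F

Answer: 1, 2, 3, 4, 5, 6, 7, 8, 9, 10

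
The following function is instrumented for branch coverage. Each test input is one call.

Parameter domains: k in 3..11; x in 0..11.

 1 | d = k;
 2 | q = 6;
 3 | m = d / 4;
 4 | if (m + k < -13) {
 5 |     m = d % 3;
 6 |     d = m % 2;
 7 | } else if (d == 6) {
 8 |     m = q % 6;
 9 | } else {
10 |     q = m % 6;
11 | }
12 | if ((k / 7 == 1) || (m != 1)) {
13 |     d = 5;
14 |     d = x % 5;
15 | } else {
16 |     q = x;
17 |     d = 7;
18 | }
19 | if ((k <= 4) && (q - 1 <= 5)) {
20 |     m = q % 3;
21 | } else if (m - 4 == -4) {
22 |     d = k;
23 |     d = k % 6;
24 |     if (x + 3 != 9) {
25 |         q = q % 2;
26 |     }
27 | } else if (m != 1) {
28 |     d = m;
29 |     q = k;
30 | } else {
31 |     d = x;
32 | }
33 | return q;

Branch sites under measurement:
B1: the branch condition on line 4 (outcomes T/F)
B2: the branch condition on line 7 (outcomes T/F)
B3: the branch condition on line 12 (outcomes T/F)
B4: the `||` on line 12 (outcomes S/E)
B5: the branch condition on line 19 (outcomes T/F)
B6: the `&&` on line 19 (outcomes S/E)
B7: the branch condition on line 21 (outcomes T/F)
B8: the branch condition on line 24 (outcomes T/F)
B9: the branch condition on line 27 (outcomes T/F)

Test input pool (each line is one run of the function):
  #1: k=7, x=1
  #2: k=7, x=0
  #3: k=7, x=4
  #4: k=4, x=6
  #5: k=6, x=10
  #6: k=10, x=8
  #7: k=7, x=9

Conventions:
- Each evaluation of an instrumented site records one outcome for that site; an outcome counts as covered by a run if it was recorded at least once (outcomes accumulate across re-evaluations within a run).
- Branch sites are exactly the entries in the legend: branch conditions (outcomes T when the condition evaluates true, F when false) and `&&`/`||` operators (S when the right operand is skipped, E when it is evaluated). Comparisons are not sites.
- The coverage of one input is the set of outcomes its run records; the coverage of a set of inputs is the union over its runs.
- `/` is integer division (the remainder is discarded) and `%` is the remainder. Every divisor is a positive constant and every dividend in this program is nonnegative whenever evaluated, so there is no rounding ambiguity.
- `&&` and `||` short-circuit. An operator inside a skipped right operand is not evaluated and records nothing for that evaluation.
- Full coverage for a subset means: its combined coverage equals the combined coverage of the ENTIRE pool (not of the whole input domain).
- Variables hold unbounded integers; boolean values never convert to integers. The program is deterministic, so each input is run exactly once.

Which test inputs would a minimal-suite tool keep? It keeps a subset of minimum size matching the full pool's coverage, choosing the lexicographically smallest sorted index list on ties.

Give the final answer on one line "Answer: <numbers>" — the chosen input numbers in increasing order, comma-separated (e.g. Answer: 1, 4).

test 1 (k=7, x=1) fires B1->F, B2->F, B4->S, B3->T, B6->S, B5->F, B7->F, B9->F; hits B1=F, B2=F, B3=T, B4=S, B5=F, B6=S, B7=F, B9=F
test 2 (k=7, x=0) fires B1->F, B2->F, B4->S, B3->T, B6->S, B5->F, B7->F, B9->F; hits B1=F, B2=F, B3=T, B4=S, B5=F, B6=S, B7=F, B9=F
test 3 (k=7, x=4) fires B1->F, B2->F, B4->S, B3->T, B6->S, B5->F, B7->F, B9->F; hits B1=F, B2=F, B3=T, B4=S, B5=F, B6=S, B7=F, B9=F
test 4 (k=4, x=6) fires B1->F, B2->F, B4->E, B3->F, B6->E, B5->T; hits B1=F, B2=F, B3=F, B4=E, B5=T, B6=E
test 5 (k=6, x=10) fires B1->F, B2->T, B4->E, B3->T, B6->S, B5->F, B7->T, B8->T; hits B1=F, B2=T, B3=T, B4=E, B5=F, B6=S, B7=T, B8=T
test 6 (k=10, x=8) fires B1->F, B2->F, B4->S, B3->T, B6->S, B5->F, B7->F, B9->T; hits B1=F, B2=F, B3=T, B4=S, B5=F, B6=S, B7=F, B9=T
test 7 (k=7, x=9) fires B1->F, B2->F, B4->S, B3->T, B6->S, B5->F, B7->F, B9->F; hits B1=F, B2=F, B3=T, B4=S, B5=F, B6=S, B7=F, B9=F
the full pool covers 16 outcomes: B1=F, B2=T, B2=F, B3=T, B3=F, B4=S, B4=E, B5=T, B5=F, B6=S, B6=E, B7=T, B7=F, B8=T, B9=T, B9=F
every size-1 subset falls short of the 16 outcomes (best: 8/16)
every size-2 subset falls short of the 16 outcomes (best: 12/16)
every size-3 subset falls short of the 16 outcomes (best: 15/16)
inputs {1, 4, 5, 6} (size 4) cover everything; no size-4 subset with a lexicographically smaller index list covers all 16

Answer: 1, 4, 5, 6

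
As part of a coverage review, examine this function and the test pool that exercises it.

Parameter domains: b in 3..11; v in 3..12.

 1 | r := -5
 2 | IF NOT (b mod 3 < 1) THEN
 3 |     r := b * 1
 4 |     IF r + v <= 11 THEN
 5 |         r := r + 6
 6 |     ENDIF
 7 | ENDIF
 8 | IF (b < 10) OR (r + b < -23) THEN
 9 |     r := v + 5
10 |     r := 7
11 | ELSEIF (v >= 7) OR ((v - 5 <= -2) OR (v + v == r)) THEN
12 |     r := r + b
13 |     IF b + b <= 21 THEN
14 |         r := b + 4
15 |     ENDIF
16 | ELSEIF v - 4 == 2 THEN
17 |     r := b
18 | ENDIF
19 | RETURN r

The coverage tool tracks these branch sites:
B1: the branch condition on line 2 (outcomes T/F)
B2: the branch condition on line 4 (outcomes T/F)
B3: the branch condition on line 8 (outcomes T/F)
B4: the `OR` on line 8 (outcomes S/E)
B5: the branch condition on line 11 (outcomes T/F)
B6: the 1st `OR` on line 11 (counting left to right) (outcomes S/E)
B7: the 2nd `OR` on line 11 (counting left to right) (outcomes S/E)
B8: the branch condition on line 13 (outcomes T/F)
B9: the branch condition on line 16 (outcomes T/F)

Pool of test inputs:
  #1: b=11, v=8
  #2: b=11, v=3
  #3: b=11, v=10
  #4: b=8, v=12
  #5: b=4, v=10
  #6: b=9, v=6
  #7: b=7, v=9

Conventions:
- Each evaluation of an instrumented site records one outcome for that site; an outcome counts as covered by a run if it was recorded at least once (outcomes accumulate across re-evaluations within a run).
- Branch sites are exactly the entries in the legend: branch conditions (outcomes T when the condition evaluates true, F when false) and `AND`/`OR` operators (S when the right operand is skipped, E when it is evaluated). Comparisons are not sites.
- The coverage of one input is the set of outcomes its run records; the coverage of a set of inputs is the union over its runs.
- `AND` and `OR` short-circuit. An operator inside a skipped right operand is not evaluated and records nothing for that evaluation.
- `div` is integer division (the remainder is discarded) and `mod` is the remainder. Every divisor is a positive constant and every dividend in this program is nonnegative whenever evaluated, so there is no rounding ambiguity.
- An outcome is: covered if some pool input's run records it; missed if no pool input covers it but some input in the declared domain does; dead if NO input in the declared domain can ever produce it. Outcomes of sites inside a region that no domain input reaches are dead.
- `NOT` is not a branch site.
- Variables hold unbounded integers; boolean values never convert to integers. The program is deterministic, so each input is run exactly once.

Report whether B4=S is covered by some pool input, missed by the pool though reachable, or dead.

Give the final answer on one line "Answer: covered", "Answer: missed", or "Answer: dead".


B4=S is recorded by pool input(s) 4, 5, 6, 7 -> covered
Answer: covered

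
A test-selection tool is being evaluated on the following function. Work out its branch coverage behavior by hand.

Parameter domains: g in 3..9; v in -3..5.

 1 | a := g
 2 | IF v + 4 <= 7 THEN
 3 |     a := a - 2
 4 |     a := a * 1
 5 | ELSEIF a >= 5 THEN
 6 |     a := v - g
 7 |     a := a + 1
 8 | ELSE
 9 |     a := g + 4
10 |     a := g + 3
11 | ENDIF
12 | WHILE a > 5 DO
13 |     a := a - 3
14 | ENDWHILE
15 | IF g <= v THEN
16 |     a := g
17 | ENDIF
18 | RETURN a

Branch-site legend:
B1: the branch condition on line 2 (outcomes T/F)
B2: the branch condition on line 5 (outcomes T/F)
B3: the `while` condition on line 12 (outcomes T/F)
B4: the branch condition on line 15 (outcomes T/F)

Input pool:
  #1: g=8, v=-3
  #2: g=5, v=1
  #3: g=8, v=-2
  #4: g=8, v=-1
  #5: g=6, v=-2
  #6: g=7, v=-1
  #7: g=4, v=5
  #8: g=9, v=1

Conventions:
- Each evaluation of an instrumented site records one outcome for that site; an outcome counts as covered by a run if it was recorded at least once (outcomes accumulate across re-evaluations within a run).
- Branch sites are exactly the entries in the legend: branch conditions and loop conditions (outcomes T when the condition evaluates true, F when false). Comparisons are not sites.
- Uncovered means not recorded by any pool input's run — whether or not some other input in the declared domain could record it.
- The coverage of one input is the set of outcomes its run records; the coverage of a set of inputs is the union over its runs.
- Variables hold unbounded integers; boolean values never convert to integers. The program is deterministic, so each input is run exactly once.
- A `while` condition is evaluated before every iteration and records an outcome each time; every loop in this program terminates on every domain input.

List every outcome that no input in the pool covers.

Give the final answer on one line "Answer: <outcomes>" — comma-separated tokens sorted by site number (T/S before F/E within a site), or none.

test 1 (g=8, v=-3) fires B1->T, B3->T, B3->F, B4->F; hits B1=T, B3=T, B3=F, B4=F
test 2 (g=5, v=1) fires B1->T, B3->F, B4->F; hits B1=T, B3=F, B4=F
test 3 (g=8, v=-2) fires B1->T, B3->T, B3->F, B4->F; hits B1=T, B3=T, B3=F, B4=F
test 4 (g=8, v=-1) fires B1->T, B3->T, B3->F, B4->F; hits B1=T, B3=T, B3=F, B4=F
test 5 (g=6, v=-2) fires B1->T, B3->F, B4->F; hits B1=T, B3=F, B4=F
test 6 (g=7, v=-1) fires B1->T, B3->F, B4->F; hits B1=T, B3=F, B4=F
test 7 (g=4, v=5) fires B1->F, B2->F, B3->T, B3->F, B4->T; hits B1=F, B2=F, B3=T, B3=F, B4=T
test 8 (g=9, v=1) fires B1->T, B3->T, B3->F, B4->F; hits B1=T, B3=T, B3=F, B4=F
union over the pool: B1=T, B1=F, B2=F, B3=T, B3=F, B4=T, B4=F
uncovered (1 of 8): B2=T

Answer: B2=T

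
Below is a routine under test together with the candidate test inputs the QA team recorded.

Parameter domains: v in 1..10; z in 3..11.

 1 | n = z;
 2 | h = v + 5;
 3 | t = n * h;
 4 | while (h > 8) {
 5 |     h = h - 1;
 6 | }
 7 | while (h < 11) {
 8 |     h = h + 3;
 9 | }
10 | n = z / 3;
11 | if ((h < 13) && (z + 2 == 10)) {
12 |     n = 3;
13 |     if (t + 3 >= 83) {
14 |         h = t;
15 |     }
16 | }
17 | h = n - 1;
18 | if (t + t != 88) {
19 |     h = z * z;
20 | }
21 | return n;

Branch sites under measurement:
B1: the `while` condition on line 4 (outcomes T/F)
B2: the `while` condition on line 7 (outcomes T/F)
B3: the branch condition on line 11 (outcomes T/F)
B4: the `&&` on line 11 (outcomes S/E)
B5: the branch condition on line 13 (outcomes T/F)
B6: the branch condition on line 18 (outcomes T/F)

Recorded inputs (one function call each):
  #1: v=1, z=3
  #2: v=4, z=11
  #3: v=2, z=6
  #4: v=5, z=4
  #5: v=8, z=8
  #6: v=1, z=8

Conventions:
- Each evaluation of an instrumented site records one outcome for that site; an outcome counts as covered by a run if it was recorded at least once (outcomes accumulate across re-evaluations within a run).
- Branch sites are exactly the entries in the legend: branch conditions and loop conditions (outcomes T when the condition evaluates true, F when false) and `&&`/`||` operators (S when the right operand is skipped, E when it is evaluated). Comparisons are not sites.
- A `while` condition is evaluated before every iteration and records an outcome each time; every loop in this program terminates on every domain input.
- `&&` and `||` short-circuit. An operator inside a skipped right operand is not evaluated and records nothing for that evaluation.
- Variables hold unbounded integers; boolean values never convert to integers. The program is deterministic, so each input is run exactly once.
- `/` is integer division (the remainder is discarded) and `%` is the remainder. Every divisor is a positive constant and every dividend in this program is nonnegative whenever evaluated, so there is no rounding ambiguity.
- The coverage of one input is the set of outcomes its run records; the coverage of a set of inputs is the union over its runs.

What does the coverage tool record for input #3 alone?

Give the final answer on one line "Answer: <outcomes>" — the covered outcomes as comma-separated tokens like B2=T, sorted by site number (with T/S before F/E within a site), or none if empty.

Tracing the run of input #3 (v=2, z=6):
  B1->F, B2->T, B2->T, B2->F, B4->S, B3->F, B6->T
collecting distinct outcomes: B1=F, B2=T, B2=F, B3=F, B4=S, B6=T

Answer: B1=F, B2=T, B2=F, B3=F, B4=S, B6=T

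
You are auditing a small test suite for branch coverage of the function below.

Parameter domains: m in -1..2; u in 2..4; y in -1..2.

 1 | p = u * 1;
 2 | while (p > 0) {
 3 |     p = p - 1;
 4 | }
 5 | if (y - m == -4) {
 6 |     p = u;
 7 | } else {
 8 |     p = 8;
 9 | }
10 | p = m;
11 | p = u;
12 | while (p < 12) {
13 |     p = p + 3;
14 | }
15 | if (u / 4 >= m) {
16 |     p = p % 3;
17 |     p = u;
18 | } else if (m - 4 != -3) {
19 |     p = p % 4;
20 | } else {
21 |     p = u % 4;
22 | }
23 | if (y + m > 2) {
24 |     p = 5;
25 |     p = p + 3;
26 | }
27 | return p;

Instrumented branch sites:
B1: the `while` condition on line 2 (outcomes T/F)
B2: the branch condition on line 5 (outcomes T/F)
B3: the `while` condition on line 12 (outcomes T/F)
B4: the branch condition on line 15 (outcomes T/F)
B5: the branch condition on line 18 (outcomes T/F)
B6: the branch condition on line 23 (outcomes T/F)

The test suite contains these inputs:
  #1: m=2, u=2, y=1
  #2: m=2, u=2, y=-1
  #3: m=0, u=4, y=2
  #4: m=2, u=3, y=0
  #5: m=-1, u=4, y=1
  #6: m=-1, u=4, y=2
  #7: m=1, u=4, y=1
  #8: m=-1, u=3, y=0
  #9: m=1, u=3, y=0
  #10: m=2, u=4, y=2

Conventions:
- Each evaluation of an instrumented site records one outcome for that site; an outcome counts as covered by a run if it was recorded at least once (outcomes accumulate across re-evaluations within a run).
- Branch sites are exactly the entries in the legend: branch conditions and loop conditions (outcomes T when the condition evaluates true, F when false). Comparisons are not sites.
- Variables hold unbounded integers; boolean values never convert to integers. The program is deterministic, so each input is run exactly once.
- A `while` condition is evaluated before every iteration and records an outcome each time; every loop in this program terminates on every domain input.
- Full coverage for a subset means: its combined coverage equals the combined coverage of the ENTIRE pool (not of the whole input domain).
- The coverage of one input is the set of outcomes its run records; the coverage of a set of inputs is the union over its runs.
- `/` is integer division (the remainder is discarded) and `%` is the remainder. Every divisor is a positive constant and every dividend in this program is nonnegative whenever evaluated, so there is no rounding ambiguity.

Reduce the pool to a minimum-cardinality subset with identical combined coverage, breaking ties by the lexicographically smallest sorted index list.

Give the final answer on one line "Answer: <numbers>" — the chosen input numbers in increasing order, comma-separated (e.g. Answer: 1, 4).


test 1 (m=2, u=2, y=1) fires B1->T, B1->T, B1->F, B2->F, B3->T, B3->T, B3->T, B3->T, B3->F, B4->F, B5->T, B6->T; hits B1=T, B1=F, B2=F, B3=T, B3=F, B4=F, B5=T, B6=T
test 2 (m=2, u=2, y=-1) fires B1->T, B1->T, B1->F, B2->F, B3->T, B3->T, B3->T, B3->T, B3->F, B4->F, B5->T, B6->F; hits B1=T, B1=F, B2=F, B3=T, B3=F, B4=F, B5=T, B6=F
test 3 (m=0, u=4, y=2) fires B1->T, B1->T, B1->T, B1->T, B1->F, B2->F, B3->T, B3->T, B3->T, B3->F, B4->T, B6->F; hits B1=T, B1=F, B2=F, B3=T, B3=F, B4=T, B6=F
test 4 (m=2, u=3, y=0) fires B1->T, B1->T, B1->T, B1->F, B2->F, B3->T, B3->T, B3->T, B3->F, B4->F, B5->T, B6->F; hits B1=T, B1=F, B2=F, B3=T, B3=F, B4=F, B5=T, B6=F
test 5 (m=-1, u=4, y=1) fires B1->T, B1->T, B1->T, B1->T, B1->F, B2->F, B3->T, B3->T, B3->T, B3->F, B4->T, B6->F; hits B1=T, B1=F, B2=F, B3=T, B3=F, B4=T, B6=F
test 6 (m=-1, u=4, y=2) fires B1->T, B1->T, B1->T, B1->T, B1->F, B2->F, B3->T, B3->T, B3->T, B3->F, B4->T, B6->F; hits B1=T, B1=F, B2=F, B3=T, B3=F, B4=T, B6=F
test 7 (m=1, u=4, y=1) fires B1->T, B1->T, B1->T, B1->T, B1->F, B2->F, B3->T, B3->T, B3->T, B3->F, B4->T, B6->F; hits B1=T, B1=F, B2=F, B3=T, B3=F, B4=T, B6=F
test 8 (m=-1, u=3, y=0) fires B1->T, B1->T, B1->T, B1->F, B2->F, B3->T, B3->T, B3->T, B3->F, B4->T, B6->F; hits B1=T, B1=F, B2=F, B3=T, B3=F, B4=T, B6=F
test 9 (m=1, u=3, y=0) fires B1->T, B1->T, B1->T, B1->F, B2->F, B3->T, B3->T, B3->T, B3->F, B4->F, B5->F, B6->F; hits B1=T, B1=F, B2=F, B3=T, B3=F, B4=F, B5=F, B6=F
test 10 (m=2, u=4, y=2) fires B1->T, B1->T, B1->T, B1->T, B1->F, B2->F, B3->T, B3->T, B3->T, B3->F, B4->F, B5->T, B6->T; hits B1=T, B1=F, B2=F, B3=T, B3=F, B4=F, B5=T, B6=T
union over all inputs: B1=T, B1=F, B2=F, B3=T, B3=F, B4=T, B4=F, B5=T, B5=F, B6=T, B6=F (11 outcomes)
checked all size-1 subsets: none covers 11 outcomes (max 8/11)
checked all size-2 subsets: none covers 11 outcomes (max 10/11)
size 3: inputs {1, 3, 9} cover all 11 outcomes, and no lexicographically smaller subset of this size does
Answer: 1, 3, 9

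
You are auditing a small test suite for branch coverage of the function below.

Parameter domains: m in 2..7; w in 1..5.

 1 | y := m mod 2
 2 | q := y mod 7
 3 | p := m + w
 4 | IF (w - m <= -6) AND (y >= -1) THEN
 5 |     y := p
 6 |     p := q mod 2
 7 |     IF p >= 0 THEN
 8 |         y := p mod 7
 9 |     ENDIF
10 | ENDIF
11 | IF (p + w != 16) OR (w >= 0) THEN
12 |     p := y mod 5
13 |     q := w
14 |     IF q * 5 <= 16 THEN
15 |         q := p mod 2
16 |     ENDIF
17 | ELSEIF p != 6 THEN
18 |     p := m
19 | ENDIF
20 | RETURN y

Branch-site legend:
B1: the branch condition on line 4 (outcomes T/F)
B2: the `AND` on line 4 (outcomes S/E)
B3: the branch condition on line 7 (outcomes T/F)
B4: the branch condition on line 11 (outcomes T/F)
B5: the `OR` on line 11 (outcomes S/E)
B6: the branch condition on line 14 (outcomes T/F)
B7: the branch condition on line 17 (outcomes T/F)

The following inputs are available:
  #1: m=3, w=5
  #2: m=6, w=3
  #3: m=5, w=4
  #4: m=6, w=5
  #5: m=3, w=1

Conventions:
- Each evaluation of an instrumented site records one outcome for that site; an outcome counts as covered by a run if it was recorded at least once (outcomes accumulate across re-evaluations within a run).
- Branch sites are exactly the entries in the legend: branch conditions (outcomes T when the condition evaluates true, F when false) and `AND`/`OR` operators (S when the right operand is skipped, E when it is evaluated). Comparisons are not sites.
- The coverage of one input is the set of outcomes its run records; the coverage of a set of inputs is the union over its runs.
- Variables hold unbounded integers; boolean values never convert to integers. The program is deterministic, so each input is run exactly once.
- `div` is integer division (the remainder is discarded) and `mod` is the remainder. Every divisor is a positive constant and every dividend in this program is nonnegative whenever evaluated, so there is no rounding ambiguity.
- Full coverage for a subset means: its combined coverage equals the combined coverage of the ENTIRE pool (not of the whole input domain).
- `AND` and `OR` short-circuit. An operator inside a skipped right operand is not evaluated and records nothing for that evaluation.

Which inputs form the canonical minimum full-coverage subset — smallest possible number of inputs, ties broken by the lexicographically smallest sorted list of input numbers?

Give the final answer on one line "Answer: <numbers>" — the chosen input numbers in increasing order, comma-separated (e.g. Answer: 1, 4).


test 1 (m=3, w=5) hits B1=F, B2=S, B4=T, B5=S, B6=F
test 2 (m=6, w=3) hits B1=F, B2=S, B4=T, B5=S, B6=T
test 3 (m=5, w=4) hits B1=F, B2=S, B4=T, B5=S, B6=F
test 4 (m=6, w=5) hits B1=F, B2=S, B4=T, B5=E, B6=F
test 5 (m=3, w=1) hits B1=F, B2=S, B4=T, B5=S, B6=T
the full pool covers 7 outcomes: B1=F, B2=S, B4=T, B5=S, B5=E, B6=T, B6=F
no size-1 subset reaches all 7 outcomes (best union: 5/7)
at size 2, {2, 4} reaches all 7 outcomes; every lexicographically earlier size-2 subset fails
Answer: 2, 4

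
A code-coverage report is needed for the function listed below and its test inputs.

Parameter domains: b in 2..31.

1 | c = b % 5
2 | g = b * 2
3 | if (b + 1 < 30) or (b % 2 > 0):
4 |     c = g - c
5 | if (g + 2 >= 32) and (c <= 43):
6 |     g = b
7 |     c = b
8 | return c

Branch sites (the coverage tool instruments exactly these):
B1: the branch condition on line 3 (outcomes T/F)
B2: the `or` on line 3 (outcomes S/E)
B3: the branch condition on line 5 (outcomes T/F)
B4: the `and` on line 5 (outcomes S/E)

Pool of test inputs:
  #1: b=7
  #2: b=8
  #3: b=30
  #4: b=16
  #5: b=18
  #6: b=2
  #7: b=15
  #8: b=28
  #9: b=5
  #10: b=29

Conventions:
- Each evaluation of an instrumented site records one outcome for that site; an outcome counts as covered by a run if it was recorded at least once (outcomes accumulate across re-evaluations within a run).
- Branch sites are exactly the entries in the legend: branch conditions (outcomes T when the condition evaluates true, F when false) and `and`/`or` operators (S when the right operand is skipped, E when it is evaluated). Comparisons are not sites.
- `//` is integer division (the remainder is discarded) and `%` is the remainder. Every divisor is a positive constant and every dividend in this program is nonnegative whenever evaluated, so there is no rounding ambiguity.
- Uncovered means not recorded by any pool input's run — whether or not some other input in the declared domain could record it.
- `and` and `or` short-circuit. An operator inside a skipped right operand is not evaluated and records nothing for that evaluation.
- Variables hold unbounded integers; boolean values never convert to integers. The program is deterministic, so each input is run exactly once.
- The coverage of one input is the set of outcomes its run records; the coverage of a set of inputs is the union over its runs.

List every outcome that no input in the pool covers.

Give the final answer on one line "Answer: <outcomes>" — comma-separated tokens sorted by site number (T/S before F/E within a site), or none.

input #1, b=7: events B2->S, B1->T, B4->S, B3->F; outcomes B1=T, B2=S, B3=F, B4=S
input #2, b=8: events B2->S, B1->T, B4->S, B3->F; outcomes B1=T, B2=S, B3=F, B4=S
input #3, b=30: events B2->E, B1->F, B4->E, B3->T; outcomes B1=F, B2=E, B3=T, B4=E
input #4, b=16: events B2->S, B1->T, B4->E, B3->T; outcomes B1=T, B2=S, B3=T, B4=E
input #5, b=18: events B2->S, B1->T, B4->E, B3->T; outcomes B1=T, B2=S, B3=T, B4=E
input #6, b=2: events B2->S, B1->T, B4->S, B3->F; outcomes B1=T, B2=S, B3=F, B4=S
input #7, b=15: events B2->S, B1->T, B4->E, B3->T; outcomes B1=T, B2=S, B3=T, B4=E
input #8, b=28: events B2->S, B1->T, B4->E, B3->F; outcomes B1=T, B2=S, B3=F, B4=E
input #9, b=5: events B2->S, B1->T, B4->S, B3->F; outcomes B1=T, B2=S, B3=F, B4=S
input #10, b=29: events B2->E, B1->T, B4->E, B3->F; outcomes B1=T, B2=E, B3=F, B4=E
union over the pool: B1=T, B1=F, B2=S, B2=E, B3=T, B3=F, B4=S, B4=E
uncovered (0 of 8): none

Answer: none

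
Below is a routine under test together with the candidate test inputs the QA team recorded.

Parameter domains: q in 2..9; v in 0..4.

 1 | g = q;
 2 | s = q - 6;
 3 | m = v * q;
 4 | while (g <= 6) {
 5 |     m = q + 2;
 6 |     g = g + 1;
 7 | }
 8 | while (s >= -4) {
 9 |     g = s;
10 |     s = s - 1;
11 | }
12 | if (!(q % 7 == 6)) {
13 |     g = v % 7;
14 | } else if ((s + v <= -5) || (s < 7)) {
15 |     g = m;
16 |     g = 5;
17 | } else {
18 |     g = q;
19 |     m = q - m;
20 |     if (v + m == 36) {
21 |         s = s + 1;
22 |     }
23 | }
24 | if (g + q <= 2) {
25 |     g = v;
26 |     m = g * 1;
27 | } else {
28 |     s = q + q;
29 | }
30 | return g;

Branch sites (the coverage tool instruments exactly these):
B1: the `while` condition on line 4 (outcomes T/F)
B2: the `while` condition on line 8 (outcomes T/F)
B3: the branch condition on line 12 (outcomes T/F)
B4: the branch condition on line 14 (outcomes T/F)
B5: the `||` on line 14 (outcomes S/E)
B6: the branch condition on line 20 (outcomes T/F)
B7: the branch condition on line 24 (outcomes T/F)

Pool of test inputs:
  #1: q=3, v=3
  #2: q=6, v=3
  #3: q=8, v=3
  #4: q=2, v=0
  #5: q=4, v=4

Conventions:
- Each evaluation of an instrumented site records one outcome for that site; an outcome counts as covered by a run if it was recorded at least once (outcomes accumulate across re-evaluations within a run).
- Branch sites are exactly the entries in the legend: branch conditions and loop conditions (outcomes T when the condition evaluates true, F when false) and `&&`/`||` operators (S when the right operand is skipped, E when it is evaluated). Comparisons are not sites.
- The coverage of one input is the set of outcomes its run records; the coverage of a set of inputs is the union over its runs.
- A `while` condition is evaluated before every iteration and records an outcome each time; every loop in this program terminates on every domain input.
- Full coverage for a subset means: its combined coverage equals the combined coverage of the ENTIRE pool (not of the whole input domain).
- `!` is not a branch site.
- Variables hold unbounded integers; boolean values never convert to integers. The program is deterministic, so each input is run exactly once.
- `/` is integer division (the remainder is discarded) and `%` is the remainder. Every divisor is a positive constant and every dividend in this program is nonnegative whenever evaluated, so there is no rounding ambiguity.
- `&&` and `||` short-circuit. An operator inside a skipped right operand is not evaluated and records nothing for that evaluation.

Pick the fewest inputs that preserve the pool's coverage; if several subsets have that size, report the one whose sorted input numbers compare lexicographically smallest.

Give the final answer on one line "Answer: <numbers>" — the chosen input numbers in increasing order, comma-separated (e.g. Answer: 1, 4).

input #1, q=3, v=3: outcomes B1=T, B1=F, B2=T, B2=F, B3=T, B7=F
input #2, q=6, v=3: outcomes B1=T, B1=F, B2=T, B2=F, B3=F, B4=T, B5=E, B7=F
input #3, q=8, v=3: outcomes B1=F, B2=T, B2=F, B3=T, B7=F
input #4, q=2, v=0: outcomes B1=T, B1=F, B2=T, B2=F, B3=T, B7=T
input #5, q=4, v=4: outcomes B1=T, B1=F, B2=T, B2=F, B3=T, B7=F
together the pool reaches 10 outcomes: B1=T, B1=F, B2=T, B2=F, B3=T, B3=F, B4=T, B5=E, B7=T, B7=F
size 1 is not enough: best union over all size-1 subsets is 8/10
at size 2, {2, 4} reaches all 10 outcomes; every lexicographically earlier size-2 subset fails

Answer: 2, 4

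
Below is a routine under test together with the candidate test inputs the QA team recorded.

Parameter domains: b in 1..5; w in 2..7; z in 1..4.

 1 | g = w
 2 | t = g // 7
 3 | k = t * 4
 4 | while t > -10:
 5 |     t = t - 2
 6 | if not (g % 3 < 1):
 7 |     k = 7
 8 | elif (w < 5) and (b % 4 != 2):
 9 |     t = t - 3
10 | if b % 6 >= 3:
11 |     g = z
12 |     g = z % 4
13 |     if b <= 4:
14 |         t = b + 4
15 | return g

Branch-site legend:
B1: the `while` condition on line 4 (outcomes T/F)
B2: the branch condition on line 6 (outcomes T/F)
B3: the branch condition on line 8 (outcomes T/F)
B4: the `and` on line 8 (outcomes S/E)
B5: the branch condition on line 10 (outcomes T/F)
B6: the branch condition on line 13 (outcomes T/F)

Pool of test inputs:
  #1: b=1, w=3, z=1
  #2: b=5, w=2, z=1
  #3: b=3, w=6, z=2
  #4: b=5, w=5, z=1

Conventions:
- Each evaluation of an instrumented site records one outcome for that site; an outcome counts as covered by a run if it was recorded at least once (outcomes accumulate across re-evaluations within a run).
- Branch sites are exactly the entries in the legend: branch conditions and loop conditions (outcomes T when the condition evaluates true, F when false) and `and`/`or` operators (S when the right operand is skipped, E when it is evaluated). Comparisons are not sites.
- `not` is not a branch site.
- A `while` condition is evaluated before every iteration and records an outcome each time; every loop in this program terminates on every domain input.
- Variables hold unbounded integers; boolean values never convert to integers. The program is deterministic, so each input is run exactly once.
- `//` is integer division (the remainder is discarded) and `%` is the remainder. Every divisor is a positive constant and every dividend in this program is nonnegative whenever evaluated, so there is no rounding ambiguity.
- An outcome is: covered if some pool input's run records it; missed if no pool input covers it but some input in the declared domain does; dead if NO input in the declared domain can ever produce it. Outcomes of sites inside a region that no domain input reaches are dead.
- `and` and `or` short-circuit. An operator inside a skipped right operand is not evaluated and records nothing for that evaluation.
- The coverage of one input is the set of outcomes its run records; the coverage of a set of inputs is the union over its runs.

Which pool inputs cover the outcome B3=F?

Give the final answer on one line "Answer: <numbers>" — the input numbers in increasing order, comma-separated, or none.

input #1 (b=1, w=3, z=1): does not produce B3=F
input #2 (b=5, w=2, z=1): does not produce B3=F
input #3 (b=3, w=6, z=2): produces B3=F
input #4 (b=5, w=5, z=1): does not produce B3=F

Answer: 3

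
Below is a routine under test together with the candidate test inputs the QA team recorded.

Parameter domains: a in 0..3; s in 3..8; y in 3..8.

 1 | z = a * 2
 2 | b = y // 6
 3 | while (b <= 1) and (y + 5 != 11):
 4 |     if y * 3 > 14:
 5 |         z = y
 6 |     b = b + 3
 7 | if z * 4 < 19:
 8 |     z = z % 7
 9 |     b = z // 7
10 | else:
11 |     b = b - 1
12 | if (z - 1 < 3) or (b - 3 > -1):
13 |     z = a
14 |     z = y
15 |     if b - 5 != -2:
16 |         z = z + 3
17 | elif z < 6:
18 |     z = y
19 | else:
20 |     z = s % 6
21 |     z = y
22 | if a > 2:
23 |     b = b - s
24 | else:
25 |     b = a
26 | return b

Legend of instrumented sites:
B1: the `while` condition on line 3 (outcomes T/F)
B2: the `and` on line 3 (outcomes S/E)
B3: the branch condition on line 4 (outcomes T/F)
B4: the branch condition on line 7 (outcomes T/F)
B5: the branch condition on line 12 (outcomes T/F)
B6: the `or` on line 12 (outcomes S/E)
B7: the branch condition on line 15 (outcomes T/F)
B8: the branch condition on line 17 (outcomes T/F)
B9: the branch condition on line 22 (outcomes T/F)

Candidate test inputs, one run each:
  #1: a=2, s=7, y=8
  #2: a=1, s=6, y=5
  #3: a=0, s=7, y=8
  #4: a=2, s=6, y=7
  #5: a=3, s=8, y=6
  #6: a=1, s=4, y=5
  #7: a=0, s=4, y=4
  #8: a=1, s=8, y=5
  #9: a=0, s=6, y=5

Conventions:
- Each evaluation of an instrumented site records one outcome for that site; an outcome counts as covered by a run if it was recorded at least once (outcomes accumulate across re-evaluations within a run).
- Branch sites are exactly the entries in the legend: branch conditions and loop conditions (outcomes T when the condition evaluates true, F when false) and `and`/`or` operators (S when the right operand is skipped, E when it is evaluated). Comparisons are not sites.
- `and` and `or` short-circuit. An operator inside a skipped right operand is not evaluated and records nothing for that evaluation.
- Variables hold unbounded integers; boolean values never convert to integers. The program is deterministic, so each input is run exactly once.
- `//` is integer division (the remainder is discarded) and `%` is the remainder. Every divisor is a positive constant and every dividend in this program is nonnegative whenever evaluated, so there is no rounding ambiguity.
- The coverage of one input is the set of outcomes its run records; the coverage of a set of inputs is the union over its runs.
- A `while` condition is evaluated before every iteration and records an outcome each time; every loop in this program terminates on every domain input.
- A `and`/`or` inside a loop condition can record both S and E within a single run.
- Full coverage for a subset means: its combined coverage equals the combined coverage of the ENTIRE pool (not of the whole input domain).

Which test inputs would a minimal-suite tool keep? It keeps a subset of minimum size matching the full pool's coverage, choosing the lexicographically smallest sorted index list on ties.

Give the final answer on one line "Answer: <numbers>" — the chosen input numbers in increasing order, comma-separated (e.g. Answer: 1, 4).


input #1, a=2, s=7, y=8: events B2->E, B1->T, B3->T, B2->S, B1->F, B4->F, B6->E, B5->T, B7->F, B9->F; outcomes B1=T, B1=F, B2=S, B2=E, B3=T, B4=F, B5=T, B6=E, B7=F, B9=F
input #2, a=1, s=6, y=5: events B2->E, B1->T, B3->T, B2->S, B1->F, B4->F, B6->E, B5->F, B8->T, B9->F; outcomes B1=T, B1=F, B2=S, B2=E, B3=T, B4=F, B5=F, B6=E, B8=T, B9=F
input #3, a=0, s=7, y=8: events B2->E, B1->T, B3->T, B2->S, B1->F, B4->F, B6->E, B5->T, B7->F, B9->F; outcomes B1=T, B1=F, B2=S, B2=E, B3=T, B4=F, B5=T, B6=E, B7=F, B9=F
input #4, a=2, s=6, y=7: events B2->E, B1->T, B3->T, B2->S, B1->F, B4->F, B6->E, B5->T, B7->F, B9->F; outcomes B1=T, B1=F, B2=S, B2=E, B3=T, B4=F, B5=T, B6=E, B7=F, B9=F
input #5, a=3, s=8, y=6: events B2->E, B1->F, B4->F, B6->E, B5->F, B8->F, B9->T; outcomes B1=F, B2=E, B4=F, B5=F, B6=E, B8=F, B9=T
input #6, a=1, s=4, y=5: events B2->E, B1->T, B3->T, B2->S, B1->F, B4->F, B6->E, B5->F, B8->T, B9->F; outcomes B1=T, B1=F, B2=S, B2=E, B3=T, B4=F, B5=F, B6=E, B8=T, B9=F
input #7, a=0, s=4, y=4: events B2->E, B1->T, B3->F, B2->S, B1->F, B4->T, B6->S, B5->T, B7->T, B9->F; outcomes B1=T, B1=F, B2=S, B2=E, B3=F, B4=T, B5=T, B6=S, B7=T, B9=F
input #8, a=1, s=8, y=5: events B2->E, B1->T, B3->T, B2->S, B1->F, B4->F, B6->E, B5->F, B8->T, B9->F; outcomes B1=T, B1=F, B2=S, B2=E, B3=T, B4=F, B5=F, B6=E, B8=T, B9=F
input #9, a=0, s=6, y=5: events B2->E, B1->T, B3->T, B2->S, B1->F, B4->F, B6->E, B5->F, B8->T, B9->F; outcomes B1=T, B1=F, B2=S, B2=E, B3=T, B4=F, B5=F, B6=E, B8=T, B9=F
the full pool covers 18 outcomes: B1=T, B1=F, B2=S, B2=E, B3=T, B3=F, B4=T, B4=F, B5=T, B5=F, B6=S, B6=E, B7=T, B7=F, B8=T, B8=F, B9=T, B9=F
checked all size-1 subsets: none covers 18 outcomes (max 10/18)
checked all size-2 subsets: none covers 18 outcomes (max 15/18)
checked all size-3 subsets: none covers 18 outcomes (max 17/18)
the canonical winner is {1, 2, 5, 7}: size 4, full 18-outcome coverage, earliest index list among size-4 covers
Answer: 1, 2, 5, 7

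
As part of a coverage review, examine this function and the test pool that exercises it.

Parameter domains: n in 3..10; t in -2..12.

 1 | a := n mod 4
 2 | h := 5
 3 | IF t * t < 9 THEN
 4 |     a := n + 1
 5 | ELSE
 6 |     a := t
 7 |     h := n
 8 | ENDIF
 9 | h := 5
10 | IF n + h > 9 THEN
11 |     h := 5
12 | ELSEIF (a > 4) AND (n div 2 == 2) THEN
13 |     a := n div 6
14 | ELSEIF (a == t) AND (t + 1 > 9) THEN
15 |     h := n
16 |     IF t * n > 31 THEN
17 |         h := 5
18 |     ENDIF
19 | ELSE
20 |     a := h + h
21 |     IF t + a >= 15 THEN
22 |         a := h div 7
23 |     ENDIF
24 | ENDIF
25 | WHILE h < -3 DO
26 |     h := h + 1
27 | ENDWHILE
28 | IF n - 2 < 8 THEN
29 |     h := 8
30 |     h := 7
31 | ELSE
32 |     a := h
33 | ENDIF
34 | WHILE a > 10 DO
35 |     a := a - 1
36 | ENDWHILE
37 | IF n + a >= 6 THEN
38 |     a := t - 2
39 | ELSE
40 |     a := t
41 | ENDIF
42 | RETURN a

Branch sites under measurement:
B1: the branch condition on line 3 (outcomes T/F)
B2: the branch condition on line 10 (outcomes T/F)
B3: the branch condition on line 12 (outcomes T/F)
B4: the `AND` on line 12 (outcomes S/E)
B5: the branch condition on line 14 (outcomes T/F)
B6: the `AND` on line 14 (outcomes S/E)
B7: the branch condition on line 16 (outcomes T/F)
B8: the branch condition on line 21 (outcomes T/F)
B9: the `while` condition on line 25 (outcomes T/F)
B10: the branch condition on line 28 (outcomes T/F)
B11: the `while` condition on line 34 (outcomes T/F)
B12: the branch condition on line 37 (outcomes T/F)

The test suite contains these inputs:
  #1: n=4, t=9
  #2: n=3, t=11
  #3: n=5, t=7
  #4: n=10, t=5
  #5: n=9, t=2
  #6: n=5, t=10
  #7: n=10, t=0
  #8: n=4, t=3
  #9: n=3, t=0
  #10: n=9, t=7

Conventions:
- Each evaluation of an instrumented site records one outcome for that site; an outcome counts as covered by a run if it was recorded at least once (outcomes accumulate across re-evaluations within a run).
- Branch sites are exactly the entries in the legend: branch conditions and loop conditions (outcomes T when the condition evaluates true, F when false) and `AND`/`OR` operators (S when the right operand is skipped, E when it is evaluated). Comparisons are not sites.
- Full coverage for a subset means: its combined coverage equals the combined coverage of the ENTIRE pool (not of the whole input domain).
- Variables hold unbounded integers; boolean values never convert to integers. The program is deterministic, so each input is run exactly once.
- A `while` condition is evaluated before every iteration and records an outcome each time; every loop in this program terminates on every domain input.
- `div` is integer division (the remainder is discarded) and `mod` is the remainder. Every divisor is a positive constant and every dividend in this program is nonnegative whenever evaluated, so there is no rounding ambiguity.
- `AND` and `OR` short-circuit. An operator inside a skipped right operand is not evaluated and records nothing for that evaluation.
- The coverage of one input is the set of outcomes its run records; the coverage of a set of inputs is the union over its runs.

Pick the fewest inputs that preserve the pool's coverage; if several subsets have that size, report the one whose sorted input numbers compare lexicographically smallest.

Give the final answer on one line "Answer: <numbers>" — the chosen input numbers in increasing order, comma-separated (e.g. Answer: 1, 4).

input #1 (n=4, t=9): events B1->F, B2->F, B4->E, B3->T, B9->F, B10->T, B11->F, B12->F; covers B1=F, B2=F, B3=T, B4=E, B9=F, B10=T, B11=F, B12=F
input #2 (n=3, t=11): events B1->F, B2->F, B4->E, B3->F, B6->E, B5->T, B7->T, B9->F, B10->T, B11->T, B11->F, B12->T; covers B1=F, B2=F, B3=F, B4=E, B5=T, B6=E, B7=T, B9=F, B10=T, B11=T, B11=F, B12=T
input #3 (n=5, t=7): events B1->F, B2->T, B9->F, B10->T, B11->F, B12->T; covers B1=F, B2=T, B9=F, B10=T, B11=F, B12=T
input #4 (n=10, t=5): events B1->F, B2->T, B9->F, B10->F, B11->F, B12->T; covers B1=F, B2=T, B9=F, B10=F, B11=F, B12=T
input #5 (n=9, t=2): events B1->T, B2->T, B9->F, B10->T, B11->F, B12->T; covers B1=T, B2=T, B9=F, B10=T, B11=F, B12=T
input #6 (n=5, t=10): events B1->F, B2->T, B9->F, B10->T, B11->F, B12->T; covers B1=F, B2=T, B9=F, B10=T, B11=F, B12=T
input #7 (n=10, t=0): events B1->T, B2->T, B9->F, B10->F, B11->F, B12->T; covers B1=T, B2=T, B9=F, B10=F, B11=F, B12=T
input #8 (n=4, t=3): events B1->F, B2->F, B4->S, B3->F, B6->E, B5->F, B8->F, B9->F, B10->T, B11->F, B12->T; covers B1=F, B2=F, B3=F, B4=S, B5=F, B6=E, B8=F, B9=F, B10=T, B11=F, B12=T
input #9 (n=3, t=0): events B1->T, B2->F, B4->S, B3->F, B6->S, B5->F, B8->F, B9->F, B10->T, B11->F, B12->T; covers B1=T, B2=F, B3=F, B4=S, B5=F, B6=S, B8=F, B9=F, B10=T, B11=F, B12=T
input #10 (n=9, t=7): events B1->F, B2->T, B9->F, B10->T, B11->F, B12->T; covers B1=F, B2=T, B9=F, B10=T, B11=F, B12=T
together the pool reaches 21 outcomes: B1=T, B1=F, B2=T, B2=F, B3=T, B3=F, B4=S, B4=E, B5=T, B5=F, B6=S, B6=E, B7=T, B8=F, B9=F, B10=T, B10=F, B11=T, B11=F, B12=T, B12=F
checked all size-1 subsets: none covers 21 outcomes (max 12/21)
checked all size-2 subsets: none covers 21 outcomes (max 17/21)
checked all size-3 subsets: none covers 21 outcomes (max 19/21)
inputs {1, 2, 4, 9} (size 4) cover everything; no size-4 subset with a lexicographically smaller index list covers all 21

Answer: 1, 2, 4, 9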